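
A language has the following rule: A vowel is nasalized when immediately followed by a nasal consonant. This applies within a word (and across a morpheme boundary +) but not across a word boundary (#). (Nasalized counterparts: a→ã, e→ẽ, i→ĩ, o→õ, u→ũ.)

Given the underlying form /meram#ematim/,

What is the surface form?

[merãm#ẽmatĩm]

/a/ before nasal /m/ → [ã]
/e/ before nasal /m/ → [ẽ]
/i/ before nasal /m/ → [ĩ]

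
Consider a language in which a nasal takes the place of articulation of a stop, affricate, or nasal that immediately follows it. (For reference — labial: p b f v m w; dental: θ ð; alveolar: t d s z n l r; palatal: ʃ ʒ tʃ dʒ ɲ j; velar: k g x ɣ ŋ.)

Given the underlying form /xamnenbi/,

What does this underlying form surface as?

/m/ before /n/ (alveolar) → [n]
/n/ before /b/ (labial) → [m]

[xannembi]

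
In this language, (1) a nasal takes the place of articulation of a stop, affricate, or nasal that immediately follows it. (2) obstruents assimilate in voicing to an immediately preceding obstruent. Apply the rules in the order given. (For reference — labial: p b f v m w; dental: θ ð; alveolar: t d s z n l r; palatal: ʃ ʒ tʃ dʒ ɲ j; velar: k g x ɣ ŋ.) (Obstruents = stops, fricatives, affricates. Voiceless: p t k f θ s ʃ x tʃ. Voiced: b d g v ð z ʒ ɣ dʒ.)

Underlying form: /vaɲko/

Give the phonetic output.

[vaŋko]

Rule 1: /ɲ/ before /k/ (velar) → [ŋ]
After rule 1: vaŋko
Rule 2: no segment meets the rule's conditions; no change.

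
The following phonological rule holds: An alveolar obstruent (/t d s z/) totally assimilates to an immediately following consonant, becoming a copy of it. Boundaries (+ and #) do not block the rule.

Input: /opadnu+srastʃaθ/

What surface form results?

[opannu+rratʃtʃaθ]

/d/ before /n/ → [n] (total assimilation)
/s/ before /r/ → [r] (total assimilation)
/s/ before /tʃ/ → [tʃ] (total assimilation)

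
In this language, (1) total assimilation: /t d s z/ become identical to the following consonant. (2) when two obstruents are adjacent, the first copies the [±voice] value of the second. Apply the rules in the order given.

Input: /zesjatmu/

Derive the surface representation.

[zejjammu]

Rule 1: /s/ before /j/ → [j] (total assimilation)
Rule 1: /t/ before /m/ → [m] (total assimilation)
After rule 1: zejjammu
Rule 2: no segment meets the rule's conditions; no change.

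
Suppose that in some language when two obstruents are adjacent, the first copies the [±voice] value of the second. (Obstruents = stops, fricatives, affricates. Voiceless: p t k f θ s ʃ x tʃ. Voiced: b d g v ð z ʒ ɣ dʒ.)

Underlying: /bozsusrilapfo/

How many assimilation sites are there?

/z/ before /s/ (voiceless) → [s]
1 segment changes.

1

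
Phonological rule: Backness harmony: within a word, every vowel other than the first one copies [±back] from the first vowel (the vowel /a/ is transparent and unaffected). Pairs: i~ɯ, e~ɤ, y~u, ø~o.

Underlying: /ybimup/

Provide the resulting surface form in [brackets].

[ybimyp]

/u/ harmonizes with /y/ ([-back]) → [y]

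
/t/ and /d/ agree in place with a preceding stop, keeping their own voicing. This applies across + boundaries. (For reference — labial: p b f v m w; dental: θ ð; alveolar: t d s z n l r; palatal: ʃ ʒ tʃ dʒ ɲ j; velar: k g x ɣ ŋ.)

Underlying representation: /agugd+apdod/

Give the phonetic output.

/d/ after /g/ (velar) → [g]
/d/ after /p/ (labial) → [b]

[agugg+apbod]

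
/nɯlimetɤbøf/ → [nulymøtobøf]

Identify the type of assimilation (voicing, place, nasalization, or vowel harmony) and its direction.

vowel harmony, regressive

/ɯ/→[u] /i/→[y] /e/→[ø] /ɤ/→[o].
Vowels agree with the last vowel, so the harmony is regressive.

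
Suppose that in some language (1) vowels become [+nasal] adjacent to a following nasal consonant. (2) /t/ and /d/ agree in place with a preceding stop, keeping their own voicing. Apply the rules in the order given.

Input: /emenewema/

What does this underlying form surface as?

[ẽmẽnewẽma]

Rule 1: /e/ before nasal /m/ → [ẽ]
Rule 1: /e/ before nasal /n/ → [ẽ]
Rule 1: /e/ before nasal /m/ → [ẽ]
After rule 1: ẽmẽnewẽma
Rule 2: no segment meets the rule's conditions; no change.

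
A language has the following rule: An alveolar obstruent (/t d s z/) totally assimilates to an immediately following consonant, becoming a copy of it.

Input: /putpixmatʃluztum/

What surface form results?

/t/ before /p/ → [p] (total assimilation)
/z/ before /t/ → [t] (total assimilation)

[puppixmatʃluttum]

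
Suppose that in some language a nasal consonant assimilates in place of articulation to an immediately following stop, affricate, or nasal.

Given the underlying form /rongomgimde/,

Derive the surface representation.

[roŋgoŋginde]

/n/ before /g/ (velar) → [ŋ]
/m/ before /g/ (velar) → [ŋ]
/m/ before /d/ (alveolar) → [n]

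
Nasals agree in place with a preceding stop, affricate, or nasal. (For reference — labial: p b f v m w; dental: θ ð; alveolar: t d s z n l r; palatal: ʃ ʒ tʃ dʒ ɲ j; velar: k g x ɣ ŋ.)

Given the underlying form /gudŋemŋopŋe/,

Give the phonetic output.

/ŋ/ after /d/ (alveolar) → [n]
/ŋ/ after /m/ (labial) → [m]
/ŋ/ after /p/ (labial) → [m]

[gudnemmopme]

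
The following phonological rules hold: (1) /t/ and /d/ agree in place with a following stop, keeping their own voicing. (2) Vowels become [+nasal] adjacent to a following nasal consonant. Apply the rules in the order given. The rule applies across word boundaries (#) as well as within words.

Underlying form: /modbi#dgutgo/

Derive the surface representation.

Rule 1: /d/ before /b/ (labial) → [b]
Rule 1: /d/ before /g/ (velar) → [g]
Rule 1: /t/ before /g/ (velar) → [k]
After rule 1: mobbi#ggukgo
Rule 2: no segment meets the rule's conditions; no change.

[mobbi#ggukgo]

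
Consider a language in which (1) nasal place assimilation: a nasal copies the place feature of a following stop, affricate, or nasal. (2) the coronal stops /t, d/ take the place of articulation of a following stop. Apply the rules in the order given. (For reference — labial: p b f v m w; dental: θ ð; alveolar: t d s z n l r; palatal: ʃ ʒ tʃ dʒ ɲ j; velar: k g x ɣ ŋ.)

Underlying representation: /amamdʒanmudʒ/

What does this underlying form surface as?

Rule 1: /m/ before /dʒ/ (palatal) → [ɲ]
Rule 1: /n/ before /m/ (labial) → [m]
After rule 1: amaɲdʒammudʒ
Rule 2: no segment meets the rule's conditions; no change.

[amaɲdʒammudʒ]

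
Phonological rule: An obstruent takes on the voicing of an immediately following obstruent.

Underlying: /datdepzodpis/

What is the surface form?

/t/ before /d/ (voiced) → [d]
/p/ before /z/ (voiced) → [b]
/d/ before /p/ (voiceless) → [t]

[daddebzotpis]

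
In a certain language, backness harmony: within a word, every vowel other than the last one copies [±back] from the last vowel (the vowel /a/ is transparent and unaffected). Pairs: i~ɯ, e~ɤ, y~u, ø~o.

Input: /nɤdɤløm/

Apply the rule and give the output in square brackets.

/ɤ/ harmonizes with /ø/ ([-back]) → [e]
/ɤ/ harmonizes with /ø/ ([-back]) → [e]

[nedeløm]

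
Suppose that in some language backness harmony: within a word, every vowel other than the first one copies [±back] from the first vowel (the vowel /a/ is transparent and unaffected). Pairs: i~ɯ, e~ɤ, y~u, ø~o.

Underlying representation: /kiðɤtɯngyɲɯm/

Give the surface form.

[kiðetingyɲim]

/ɤ/ harmonizes with /i/ ([-back]) → [e]
/ɯ/ harmonizes with /i/ ([-back]) → [i]
/ɯ/ harmonizes with /i/ ([-back]) → [i]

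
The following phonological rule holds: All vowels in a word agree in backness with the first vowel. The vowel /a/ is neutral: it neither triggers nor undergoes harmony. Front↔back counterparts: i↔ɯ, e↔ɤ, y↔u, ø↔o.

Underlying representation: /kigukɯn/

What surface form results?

/u/ harmonizes with /i/ ([-back]) → [y]
/ɯ/ harmonizes with /i/ ([-back]) → [i]

[kigykin]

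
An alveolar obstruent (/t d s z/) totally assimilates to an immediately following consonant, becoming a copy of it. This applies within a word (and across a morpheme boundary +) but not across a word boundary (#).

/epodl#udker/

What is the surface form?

[epoll#ukker]

/d/ before /l/ → [l] (total assimilation)
/d/ before /k/ → [k] (total assimilation)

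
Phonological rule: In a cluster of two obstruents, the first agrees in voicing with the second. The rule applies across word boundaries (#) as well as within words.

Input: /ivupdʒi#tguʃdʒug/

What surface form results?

[ivubdʒi#dguʒdʒug]

/p/ before /dʒ/ (voiced) → [b]
/t/ before /g/ (voiced) → [d]
/ʃ/ before /dʒ/ (voiced) → [ʒ]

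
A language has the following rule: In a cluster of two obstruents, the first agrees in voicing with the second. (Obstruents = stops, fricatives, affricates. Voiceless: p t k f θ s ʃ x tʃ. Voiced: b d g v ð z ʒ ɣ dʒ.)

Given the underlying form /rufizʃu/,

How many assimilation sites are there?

1

/z/ before /ʃ/ (voiceless) → [s]
1 segment changes.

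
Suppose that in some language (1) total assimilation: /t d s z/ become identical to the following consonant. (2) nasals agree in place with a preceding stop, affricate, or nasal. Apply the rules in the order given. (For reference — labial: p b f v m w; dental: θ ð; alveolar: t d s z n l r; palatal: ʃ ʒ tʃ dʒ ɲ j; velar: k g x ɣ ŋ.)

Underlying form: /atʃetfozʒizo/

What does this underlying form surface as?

Rule 1: /t/ before /f/ → [f] (total assimilation)
Rule 1: /z/ before /ʒ/ → [ʒ] (total assimilation)
After rule 1: atʃeffoʒʒizo
Rule 2: no segment meets the rule's conditions; no change.

[atʃeffoʒʒizo]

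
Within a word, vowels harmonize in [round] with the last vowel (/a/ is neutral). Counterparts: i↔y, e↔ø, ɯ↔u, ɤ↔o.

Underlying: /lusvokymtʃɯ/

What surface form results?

/u/ harmonizes with /ɯ/ ([-round]) → [ɯ]
/o/ harmonizes with /ɯ/ ([-round]) → [ɤ]
/y/ harmonizes with /ɯ/ ([-round]) → [i]

[lɯsvɤkimtʃɯ]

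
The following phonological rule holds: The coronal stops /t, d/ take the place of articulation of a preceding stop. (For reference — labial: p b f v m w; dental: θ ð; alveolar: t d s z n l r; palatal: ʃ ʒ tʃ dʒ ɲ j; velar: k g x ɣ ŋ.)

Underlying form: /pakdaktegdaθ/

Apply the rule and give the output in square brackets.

[pakgakkeggaθ]

/d/ after /k/ (velar) → [g]
/t/ after /k/ (velar) → [k]
/d/ after /g/ (velar) → [g]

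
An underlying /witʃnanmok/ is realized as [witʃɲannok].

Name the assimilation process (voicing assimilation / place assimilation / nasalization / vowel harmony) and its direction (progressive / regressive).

/n/→[ɲ] /m/→[n].
Each target copies a feature from the preceding segment, so the direction is progressive.

place assimilation, progressive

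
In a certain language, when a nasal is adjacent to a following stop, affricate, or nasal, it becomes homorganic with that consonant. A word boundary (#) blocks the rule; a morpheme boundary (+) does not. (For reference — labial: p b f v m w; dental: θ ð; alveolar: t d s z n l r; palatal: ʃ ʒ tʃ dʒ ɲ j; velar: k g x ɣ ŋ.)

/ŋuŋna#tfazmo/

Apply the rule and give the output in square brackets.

/ŋ/ before /n/ (alveolar) → [n]

[ŋunna#tfazmo]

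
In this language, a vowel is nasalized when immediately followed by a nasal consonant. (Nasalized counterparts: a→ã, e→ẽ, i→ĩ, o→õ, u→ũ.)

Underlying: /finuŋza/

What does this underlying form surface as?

/i/ before nasal /n/ → [ĩ]
/u/ before nasal /ŋ/ → [ũ]

[fĩnũŋza]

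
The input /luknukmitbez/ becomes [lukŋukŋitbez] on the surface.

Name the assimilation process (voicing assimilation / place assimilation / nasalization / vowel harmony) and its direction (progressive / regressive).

/n/→[ŋ] /m/→[ŋ].
Each target copies a feature from the preceding segment, so the direction is progressive.

place assimilation, progressive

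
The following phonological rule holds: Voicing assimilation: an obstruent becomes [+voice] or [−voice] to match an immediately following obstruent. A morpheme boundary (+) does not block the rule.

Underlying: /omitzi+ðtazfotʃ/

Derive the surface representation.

[omidzi+θtasfotʃ]

/t/ before /z/ (voiced) → [d]
/ð/ before /t/ (voiceless) → [θ]
/z/ before /f/ (voiceless) → [s]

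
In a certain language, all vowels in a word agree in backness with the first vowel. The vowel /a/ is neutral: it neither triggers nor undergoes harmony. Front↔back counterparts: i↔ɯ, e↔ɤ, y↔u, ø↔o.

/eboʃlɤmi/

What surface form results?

/o/ harmonizes with /e/ ([-back]) → [ø]
/ɤ/ harmonizes with /e/ ([-back]) → [e]

[ebøʃlemi]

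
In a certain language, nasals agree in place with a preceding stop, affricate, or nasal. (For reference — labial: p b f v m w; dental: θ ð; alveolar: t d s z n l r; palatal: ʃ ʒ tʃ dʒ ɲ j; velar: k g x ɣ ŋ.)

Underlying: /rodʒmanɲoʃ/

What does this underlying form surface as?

[rodʒɲannoʃ]

/m/ after /dʒ/ (palatal) → [ɲ]
/ɲ/ after /n/ (alveolar) → [n]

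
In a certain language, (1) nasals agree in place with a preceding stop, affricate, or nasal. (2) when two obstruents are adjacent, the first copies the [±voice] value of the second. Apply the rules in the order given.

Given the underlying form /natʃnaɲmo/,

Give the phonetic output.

Rule 1: /n/ after /tʃ/ (palatal) → [ɲ]
Rule 1: /m/ after /ɲ/ (palatal) → [ɲ]
After rule 1: natʃɲaɲɲo
Rule 2: no segment meets the rule's conditions; no change.

[natʃɲaɲɲo]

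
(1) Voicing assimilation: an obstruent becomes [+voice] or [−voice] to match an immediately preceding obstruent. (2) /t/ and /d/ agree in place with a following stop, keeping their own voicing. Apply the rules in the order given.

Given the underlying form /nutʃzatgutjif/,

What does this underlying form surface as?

Rule 1: /z/ after /tʃ/ (voiceless) → [s]
Rule 1: /g/ after /t/ (voiceless) → [k]
After rule 1: nutʃsatkutjif
Rule 2: /t/ before /k/ (velar) → [k]

[nutʃsakkutjif]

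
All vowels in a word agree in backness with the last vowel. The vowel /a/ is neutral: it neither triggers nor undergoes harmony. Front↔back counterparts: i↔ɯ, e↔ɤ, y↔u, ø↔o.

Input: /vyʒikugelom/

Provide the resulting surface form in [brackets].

/y/ harmonizes with /o/ ([+back]) → [u]
/i/ harmonizes with /o/ ([+back]) → [ɯ]
/e/ harmonizes with /o/ ([+back]) → [ɤ]

[vuʒɯkugɤlom]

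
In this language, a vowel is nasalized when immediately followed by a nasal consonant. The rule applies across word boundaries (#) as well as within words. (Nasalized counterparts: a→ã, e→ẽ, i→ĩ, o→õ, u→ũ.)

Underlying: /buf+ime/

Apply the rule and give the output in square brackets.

[buf+ĩme]

/i/ before nasal /m/ → [ĩ]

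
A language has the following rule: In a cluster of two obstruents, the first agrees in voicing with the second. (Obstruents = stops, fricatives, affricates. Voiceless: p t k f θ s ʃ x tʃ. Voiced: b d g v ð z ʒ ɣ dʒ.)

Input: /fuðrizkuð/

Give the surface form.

[fuðriskuð]

/z/ before /k/ (voiceless) → [s]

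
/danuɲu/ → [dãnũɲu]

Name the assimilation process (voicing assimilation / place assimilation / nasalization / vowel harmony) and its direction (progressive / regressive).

nasalization, regressive

/a/→[ã] /u/→[ũ].
Each target copies a feature from the following segment, so the direction is regressive.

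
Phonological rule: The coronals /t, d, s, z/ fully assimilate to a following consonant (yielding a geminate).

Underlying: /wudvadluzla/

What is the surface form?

[wuvvallulla]

/d/ before /v/ → [v] (total assimilation)
/d/ before /l/ → [l] (total assimilation)
/z/ before /l/ → [l] (total assimilation)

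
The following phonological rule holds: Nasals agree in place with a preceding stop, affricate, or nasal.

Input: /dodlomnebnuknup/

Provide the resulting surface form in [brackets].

[dodlommebmukŋup]

/n/ after /m/ (labial) → [m]
/n/ after /b/ (labial) → [m]
/n/ after /k/ (velar) → [ŋ]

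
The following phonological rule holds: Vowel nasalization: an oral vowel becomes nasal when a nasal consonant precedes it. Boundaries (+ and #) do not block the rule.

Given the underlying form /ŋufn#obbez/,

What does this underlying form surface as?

[ŋũfn#õbbez]

/u/ after nasal /ŋ/ → [ũ]
/o/ after nasal /n/ → [õ]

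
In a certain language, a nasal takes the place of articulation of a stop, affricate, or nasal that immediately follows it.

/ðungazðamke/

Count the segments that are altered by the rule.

/n/ before /g/ (velar) → [ŋ]
/m/ before /k/ (velar) → [ŋ]
2 segments change.

2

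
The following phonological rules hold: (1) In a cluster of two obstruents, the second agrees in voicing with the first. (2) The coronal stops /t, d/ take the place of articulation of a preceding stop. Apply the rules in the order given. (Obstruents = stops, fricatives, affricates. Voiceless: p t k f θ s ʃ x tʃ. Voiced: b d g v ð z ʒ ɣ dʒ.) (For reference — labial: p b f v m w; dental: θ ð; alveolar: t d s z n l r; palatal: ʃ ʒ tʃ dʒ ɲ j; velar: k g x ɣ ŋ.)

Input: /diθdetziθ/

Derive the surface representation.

Rule 1: /d/ after /θ/ (voiceless) → [t]
Rule 1: /z/ after /t/ (voiceless) → [s]
After rule 1: diθtetsiθ
Rule 2: no segment meets the rule's conditions; no change.

[diθtetsiθ]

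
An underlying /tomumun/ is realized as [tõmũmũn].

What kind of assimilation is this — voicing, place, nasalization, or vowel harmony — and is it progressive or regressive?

/o/→[õ] /u/→[ũ] /u/→[ũ].
Each target copies a feature from the following segment, so the direction is regressive.

nasalization, regressive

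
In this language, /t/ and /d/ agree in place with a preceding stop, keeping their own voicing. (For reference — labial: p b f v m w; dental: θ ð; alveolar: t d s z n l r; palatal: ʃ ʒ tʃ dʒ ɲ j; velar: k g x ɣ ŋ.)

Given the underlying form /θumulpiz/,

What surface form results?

no segment meets the rule's conditions; no change.

[θumulpiz]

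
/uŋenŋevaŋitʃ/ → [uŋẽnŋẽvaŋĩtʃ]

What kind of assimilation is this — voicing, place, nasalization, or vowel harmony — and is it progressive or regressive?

/e/→[ẽ] /e/→[ẽ] /i/→[ĩ].
Each target copies a feature from the preceding segment, so the direction is progressive.

nasalization, progressive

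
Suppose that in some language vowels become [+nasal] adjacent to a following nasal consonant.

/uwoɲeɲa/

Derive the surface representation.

/o/ before nasal /ɲ/ → [õ]
/e/ before nasal /ɲ/ → [ẽ]

[uwõɲẽɲa]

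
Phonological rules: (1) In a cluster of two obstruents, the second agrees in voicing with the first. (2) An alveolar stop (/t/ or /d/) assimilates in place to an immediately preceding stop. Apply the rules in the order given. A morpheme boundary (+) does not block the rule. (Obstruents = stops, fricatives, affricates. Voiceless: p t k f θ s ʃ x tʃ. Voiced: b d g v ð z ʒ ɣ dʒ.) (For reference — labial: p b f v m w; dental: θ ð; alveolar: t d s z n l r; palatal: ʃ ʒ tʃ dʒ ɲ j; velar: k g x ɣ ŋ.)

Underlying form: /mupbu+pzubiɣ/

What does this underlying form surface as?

Rule 1: /b/ after /p/ (voiceless) → [p]
Rule 1: /z/ after /p/ (voiceless) → [s]
After rule 1: muppu+psubiɣ
Rule 2: no segment meets the rule's conditions; no change.

[muppu+psubiɣ]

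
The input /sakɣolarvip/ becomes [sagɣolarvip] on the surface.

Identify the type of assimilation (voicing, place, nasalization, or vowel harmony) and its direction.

/k/→[g].
Each target copies a feature from the following segment, so the direction is regressive.

voicing assimilation, regressive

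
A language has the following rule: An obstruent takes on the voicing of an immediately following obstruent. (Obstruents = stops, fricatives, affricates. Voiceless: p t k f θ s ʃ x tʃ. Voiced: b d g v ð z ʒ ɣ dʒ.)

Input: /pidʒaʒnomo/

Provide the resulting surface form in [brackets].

no segment meets the rule's conditions; no change.

[pidʒaʒnomo]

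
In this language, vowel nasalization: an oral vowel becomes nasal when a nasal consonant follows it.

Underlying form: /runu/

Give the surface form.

/u/ before nasal /n/ → [ũ]

[rũnu]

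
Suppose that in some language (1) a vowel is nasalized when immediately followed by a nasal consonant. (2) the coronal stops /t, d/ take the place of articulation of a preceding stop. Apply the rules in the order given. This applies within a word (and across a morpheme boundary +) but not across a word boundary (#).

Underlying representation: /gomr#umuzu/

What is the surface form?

Rule 1: /o/ before nasal /m/ → [õ]
Rule 1: /u/ before nasal /m/ → [ũ]
After rule 1: gõmr#ũmuzu
Rule 2: no segment meets the rule's conditions; no change.

[gõmr#ũmuzu]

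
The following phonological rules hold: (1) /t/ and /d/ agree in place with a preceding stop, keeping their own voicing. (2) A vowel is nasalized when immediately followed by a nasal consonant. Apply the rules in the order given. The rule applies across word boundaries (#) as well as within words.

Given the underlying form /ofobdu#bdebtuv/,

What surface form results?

Rule 1: /d/ after /b/ (labial) → [b]
Rule 1: /d/ after /b/ (labial) → [b]
Rule 1: /t/ after /b/ (labial) → [p]
After rule 1: ofobbu#bbebpuv
Rule 2: no segment meets the rule's conditions; no change.

[ofobbu#bbebpuv]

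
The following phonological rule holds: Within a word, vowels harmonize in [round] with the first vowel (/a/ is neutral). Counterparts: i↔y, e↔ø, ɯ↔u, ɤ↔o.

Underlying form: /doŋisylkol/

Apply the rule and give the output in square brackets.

[doŋysylkol]

/i/ harmonizes with /o/ ([+round]) → [y]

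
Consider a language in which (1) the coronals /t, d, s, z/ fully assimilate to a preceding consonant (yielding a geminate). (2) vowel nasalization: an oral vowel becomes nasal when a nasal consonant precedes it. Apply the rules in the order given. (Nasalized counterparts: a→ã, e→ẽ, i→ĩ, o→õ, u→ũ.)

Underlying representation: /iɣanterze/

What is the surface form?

[iɣannẽrre]

Rule 1: /t/ after /n/ → [n] (total assimilation)
Rule 1: /z/ after /r/ → [r] (total assimilation)
After rule 1: iɣannerre
Rule 2: /e/ after nasal /n/ → [ẽ]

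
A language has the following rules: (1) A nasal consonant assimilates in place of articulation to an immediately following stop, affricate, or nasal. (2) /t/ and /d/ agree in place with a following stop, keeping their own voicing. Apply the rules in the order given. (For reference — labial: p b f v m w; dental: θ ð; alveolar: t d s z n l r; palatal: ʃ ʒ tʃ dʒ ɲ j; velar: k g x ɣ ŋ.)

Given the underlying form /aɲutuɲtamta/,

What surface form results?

[aɲutuntanta]

Rule 1: /ɲ/ before /t/ (alveolar) → [n]
Rule 1: /m/ before /t/ (alveolar) → [n]
After rule 1: aɲutuntanta
Rule 2: no segment meets the rule's conditions; no change.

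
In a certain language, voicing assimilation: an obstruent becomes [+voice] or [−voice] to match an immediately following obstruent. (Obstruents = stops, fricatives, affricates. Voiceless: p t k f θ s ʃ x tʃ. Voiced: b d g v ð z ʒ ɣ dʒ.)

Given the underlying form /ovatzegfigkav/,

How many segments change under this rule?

3

/t/ before /z/ (voiced) → [d]
/g/ before /f/ (voiceless) → [k]
/g/ before /k/ (voiceless) → [k]
3 segments change.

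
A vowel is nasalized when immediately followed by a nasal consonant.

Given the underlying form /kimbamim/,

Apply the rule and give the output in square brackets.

[kĩmbãmĩm]

/i/ before nasal /m/ → [ĩ]
/a/ before nasal /m/ → [ã]
/i/ before nasal /m/ → [ĩ]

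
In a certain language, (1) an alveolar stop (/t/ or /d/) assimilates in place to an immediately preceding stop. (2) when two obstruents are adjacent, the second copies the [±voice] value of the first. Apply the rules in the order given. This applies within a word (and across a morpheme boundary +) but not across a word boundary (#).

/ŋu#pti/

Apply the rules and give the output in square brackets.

[ŋu#ppi]

Rule 1: /t/ after /p/ (labial) → [p]
After rule 1: ŋu#ppi
Rule 2: no segment meets the rule's conditions; no change.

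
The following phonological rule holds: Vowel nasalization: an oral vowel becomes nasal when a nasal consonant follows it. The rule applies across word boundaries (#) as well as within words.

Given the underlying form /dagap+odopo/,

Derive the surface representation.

no segment meets the rule's conditions; no change.

[dagap+odopo]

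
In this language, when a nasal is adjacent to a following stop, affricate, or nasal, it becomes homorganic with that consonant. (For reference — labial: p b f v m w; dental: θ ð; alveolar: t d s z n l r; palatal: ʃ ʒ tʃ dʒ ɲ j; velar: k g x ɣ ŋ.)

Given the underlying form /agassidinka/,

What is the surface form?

[agassidiŋka]

/n/ before /k/ (velar) → [ŋ]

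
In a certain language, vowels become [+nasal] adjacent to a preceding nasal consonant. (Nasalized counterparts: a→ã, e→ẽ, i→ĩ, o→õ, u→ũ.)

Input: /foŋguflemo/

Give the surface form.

/o/ after nasal /m/ → [õ]

[foŋguflemõ]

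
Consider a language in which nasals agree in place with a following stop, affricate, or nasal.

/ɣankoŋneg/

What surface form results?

[ɣaŋkonneg]

/n/ before /k/ (velar) → [ŋ]
/ŋ/ before /n/ (alveolar) → [n]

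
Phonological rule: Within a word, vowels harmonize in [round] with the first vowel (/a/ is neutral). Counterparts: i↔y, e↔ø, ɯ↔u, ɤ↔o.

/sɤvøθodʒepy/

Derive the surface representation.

[sɤveθɤdʒepi]

/ø/ harmonizes with /ɤ/ ([-round]) → [e]
/o/ harmonizes with /ɤ/ ([-round]) → [ɤ]
/y/ harmonizes with /ɤ/ ([-round]) → [i]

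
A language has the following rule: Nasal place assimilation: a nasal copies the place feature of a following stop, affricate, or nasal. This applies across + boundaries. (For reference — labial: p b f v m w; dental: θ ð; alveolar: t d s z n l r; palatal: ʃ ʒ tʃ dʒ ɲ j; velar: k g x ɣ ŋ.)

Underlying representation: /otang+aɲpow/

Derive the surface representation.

[otaŋg+ampow]

/n/ before /g/ (velar) → [ŋ]
/ɲ/ before /p/ (labial) → [m]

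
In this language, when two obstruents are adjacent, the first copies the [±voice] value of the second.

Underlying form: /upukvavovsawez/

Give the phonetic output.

/k/ before /v/ (voiced) → [g]
/v/ before /s/ (voiceless) → [f]

[upugvavofsawez]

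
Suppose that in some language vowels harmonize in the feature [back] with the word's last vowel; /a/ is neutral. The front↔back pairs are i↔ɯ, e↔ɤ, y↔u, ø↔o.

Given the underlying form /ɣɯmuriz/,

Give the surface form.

[ɣimyriz]

/ɯ/ harmonizes with /i/ ([-back]) → [i]
/u/ harmonizes with /i/ ([-back]) → [y]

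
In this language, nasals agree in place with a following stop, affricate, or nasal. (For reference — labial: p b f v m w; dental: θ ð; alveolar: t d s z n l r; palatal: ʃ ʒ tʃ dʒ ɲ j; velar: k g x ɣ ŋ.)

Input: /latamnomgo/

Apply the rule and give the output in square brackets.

[latannoŋgo]

/m/ before /n/ (alveolar) → [n]
/m/ before /g/ (velar) → [ŋ]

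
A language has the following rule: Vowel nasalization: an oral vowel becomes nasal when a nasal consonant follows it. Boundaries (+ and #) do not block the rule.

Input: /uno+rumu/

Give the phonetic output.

/u/ before nasal /n/ → [ũ]
/u/ before nasal /m/ → [ũ]

[ũno+rũmu]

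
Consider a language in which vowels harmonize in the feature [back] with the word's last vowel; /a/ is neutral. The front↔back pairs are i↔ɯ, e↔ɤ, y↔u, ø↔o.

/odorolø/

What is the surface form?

/o/ harmonizes with /ø/ ([-back]) → [ø]
/o/ harmonizes with /ø/ ([-back]) → [ø]
/o/ harmonizes with /ø/ ([-back]) → [ø]

[ødørølø]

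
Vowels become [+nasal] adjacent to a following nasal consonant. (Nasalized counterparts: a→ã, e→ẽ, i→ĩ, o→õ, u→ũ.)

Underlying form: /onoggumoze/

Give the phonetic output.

/o/ before nasal /n/ → [õ]
/u/ before nasal /m/ → [ũ]

[õnoggũmoze]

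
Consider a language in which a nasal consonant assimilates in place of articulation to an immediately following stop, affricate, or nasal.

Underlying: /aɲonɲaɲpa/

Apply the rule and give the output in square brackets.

/n/ before /ɲ/ (palatal) → [ɲ]
/ɲ/ before /p/ (labial) → [m]

[aɲoɲɲampa]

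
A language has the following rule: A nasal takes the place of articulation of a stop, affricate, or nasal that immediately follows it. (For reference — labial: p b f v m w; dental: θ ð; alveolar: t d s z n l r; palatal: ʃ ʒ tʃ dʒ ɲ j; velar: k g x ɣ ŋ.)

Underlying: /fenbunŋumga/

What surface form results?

/n/ before /b/ (labial) → [m]
/n/ before /ŋ/ (velar) → [ŋ]
/m/ before /g/ (velar) → [ŋ]

[fembuŋŋuŋga]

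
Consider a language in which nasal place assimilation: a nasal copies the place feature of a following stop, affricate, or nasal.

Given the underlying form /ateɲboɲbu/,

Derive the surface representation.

/ɲ/ before /b/ (labial) → [m]
/ɲ/ before /b/ (labial) → [m]

[atembombu]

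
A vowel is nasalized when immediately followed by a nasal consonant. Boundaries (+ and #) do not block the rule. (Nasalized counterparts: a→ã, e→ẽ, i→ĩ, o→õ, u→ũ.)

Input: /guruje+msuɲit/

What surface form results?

[gurujẽ+msũɲit]

/e/ before nasal /m/ → [ẽ]
/u/ before nasal /ɲ/ → [ũ]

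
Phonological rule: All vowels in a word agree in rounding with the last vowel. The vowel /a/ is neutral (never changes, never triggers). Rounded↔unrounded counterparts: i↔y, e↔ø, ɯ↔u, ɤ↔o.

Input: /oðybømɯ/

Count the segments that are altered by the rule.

/o/ harmonizes with /ɯ/ ([-round]) → [ɤ]
/y/ harmonizes with /ɯ/ ([-round]) → [i]
/ø/ harmonizes with /ɯ/ ([-round]) → [e]
3 segments change.

3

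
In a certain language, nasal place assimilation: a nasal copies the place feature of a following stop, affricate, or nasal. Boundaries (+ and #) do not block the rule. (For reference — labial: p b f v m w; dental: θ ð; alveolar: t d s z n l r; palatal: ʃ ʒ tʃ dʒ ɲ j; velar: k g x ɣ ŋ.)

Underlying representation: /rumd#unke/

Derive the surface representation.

/m/ before /d/ (alveolar) → [n]
/n/ before /k/ (velar) → [ŋ]

[rund#uŋke]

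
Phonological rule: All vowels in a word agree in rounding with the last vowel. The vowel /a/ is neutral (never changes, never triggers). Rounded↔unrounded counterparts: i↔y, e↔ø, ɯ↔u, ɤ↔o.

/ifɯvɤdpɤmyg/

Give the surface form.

/i/ harmonizes with /y/ ([+round]) → [y]
/ɯ/ harmonizes with /y/ ([+round]) → [u]
/ɤ/ harmonizes with /y/ ([+round]) → [o]
/ɤ/ harmonizes with /y/ ([+round]) → [o]

[yfuvodpomyg]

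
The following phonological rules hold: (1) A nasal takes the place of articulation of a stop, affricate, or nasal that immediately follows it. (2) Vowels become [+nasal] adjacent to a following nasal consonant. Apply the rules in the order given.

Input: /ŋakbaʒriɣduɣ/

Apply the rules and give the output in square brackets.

Rule 1: no segment meets the rule's conditions; no change.
After rule 1: ŋakbaʒriɣduɣ
Rule 2: no segment meets the rule's conditions; no change.

[ŋakbaʒriɣduɣ]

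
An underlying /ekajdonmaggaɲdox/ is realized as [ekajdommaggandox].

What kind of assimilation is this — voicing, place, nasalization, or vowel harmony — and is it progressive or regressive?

place assimilation, regressive

/n/→[m] /ɲ/→[n].
Each target copies a feature from the following segment, so the direction is regressive.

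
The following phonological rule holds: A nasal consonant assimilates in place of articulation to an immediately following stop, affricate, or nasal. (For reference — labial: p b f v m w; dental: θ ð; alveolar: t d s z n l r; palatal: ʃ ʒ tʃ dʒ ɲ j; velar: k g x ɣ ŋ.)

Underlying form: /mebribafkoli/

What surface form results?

[mebribafkoli]

no segment meets the rule's conditions; no change.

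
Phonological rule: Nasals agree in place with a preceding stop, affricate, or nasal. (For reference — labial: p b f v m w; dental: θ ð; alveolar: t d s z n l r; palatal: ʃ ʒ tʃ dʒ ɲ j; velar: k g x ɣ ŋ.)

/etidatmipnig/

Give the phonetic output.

[etidatnipmig]

/m/ after /t/ (alveolar) → [n]
/n/ after /p/ (labial) → [m]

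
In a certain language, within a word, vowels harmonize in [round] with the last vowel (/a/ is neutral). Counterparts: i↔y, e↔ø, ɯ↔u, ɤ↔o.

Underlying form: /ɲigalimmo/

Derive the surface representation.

[ɲygalymmo]

/i/ harmonizes with /o/ ([+round]) → [y]
/i/ harmonizes with /o/ ([+round]) → [y]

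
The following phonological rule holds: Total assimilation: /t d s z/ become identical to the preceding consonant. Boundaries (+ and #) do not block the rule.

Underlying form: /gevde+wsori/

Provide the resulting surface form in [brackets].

/d/ after /v/ → [v] (total assimilation)
/s/ after /w/ → [w] (total assimilation)

[gevve+wwori]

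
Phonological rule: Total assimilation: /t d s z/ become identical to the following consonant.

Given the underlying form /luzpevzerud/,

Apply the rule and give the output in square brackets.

[luppevzerud]

/z/ before /p/ → [p] (total assimilation)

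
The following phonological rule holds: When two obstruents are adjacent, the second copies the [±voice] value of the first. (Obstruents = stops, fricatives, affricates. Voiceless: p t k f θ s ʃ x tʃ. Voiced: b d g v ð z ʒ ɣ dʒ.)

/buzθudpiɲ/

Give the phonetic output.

/θ/ after /z/ (voiced) → [ð]
/p/ after /d/ (voiced) → [b]

[buzðudbiɲ]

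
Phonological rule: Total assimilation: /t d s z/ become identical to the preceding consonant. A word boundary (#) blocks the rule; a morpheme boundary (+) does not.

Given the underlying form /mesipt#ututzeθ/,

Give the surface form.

[mesipp#ututteθ]

/t/ after /p/ → [p] (total assimilation)
/z/ after /t/ → [t] (total assimilation)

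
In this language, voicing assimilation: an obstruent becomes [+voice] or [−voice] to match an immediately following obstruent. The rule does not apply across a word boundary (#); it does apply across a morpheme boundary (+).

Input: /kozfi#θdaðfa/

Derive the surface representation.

[kosfi#ðdaθfa]

/z/ before /f/ (voiceless) → [s]
/θ/ before /d/ (voiced) → [ð]
/ð/ before /f/ (voiceless) → [θ]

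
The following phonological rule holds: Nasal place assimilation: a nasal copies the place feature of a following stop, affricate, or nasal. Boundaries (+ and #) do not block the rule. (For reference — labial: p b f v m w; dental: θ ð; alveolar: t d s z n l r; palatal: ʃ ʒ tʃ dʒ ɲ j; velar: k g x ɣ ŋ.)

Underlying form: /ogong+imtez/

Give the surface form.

/n/ before /g/ (velar) → [ŋ]
/m/ before /t/ (alveolar) → [n]

[ogoŋg+intez]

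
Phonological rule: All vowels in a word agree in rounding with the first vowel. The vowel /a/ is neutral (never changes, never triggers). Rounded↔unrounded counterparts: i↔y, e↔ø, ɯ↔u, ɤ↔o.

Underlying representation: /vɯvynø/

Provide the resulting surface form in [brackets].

[vɯvine]

/y/ harmonizes with /ɯ/ ([-round]) → [i]
/ø/ harmonizes with /ɯ/ ([-round]) → [e]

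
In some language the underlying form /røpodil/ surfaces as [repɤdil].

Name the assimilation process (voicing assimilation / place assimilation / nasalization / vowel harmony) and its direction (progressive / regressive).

vowel harmony, regressive

/ø/→[e] /o/→[ɤ].
Vowels agree with the last vowel, so the harmony is regressive.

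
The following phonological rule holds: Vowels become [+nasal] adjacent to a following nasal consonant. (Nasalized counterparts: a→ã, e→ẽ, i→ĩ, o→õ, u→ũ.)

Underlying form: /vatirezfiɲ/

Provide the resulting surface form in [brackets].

[vatirezfĩɲ]

/i/ before nasal /ɲ/ → [ĩ]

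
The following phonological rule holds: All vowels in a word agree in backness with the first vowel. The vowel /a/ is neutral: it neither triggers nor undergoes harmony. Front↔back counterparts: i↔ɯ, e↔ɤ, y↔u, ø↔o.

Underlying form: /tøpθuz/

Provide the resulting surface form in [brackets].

/u/ harmonizes with /ø/ ([-back]) → [y]

[tøpθyz]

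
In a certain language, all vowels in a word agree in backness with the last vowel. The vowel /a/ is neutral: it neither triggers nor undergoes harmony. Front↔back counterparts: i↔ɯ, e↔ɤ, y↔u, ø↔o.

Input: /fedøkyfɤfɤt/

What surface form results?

[fɤdokufɤfɤt]

/e/ harmonizes with /ɤ/ ([+back]) → [ɤ]
/ø/ harmonizes with /ɤ/ ([+back]) → [o]
/y/ harmonizes with /ɤ/ ([+back]) → [u]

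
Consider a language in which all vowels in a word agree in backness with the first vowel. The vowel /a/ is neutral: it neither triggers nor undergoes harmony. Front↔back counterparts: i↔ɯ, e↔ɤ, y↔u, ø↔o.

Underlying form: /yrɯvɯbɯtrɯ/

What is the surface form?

/ɯ/ harmonizes with /y/ ([-back]) → [i]
/ɯ/ harmonizes with /y/ ([-back]) → [i]
/ɯ/ harmonizes with /y/ ([-back]) → [i]
/ɯ/ harmonizes with /y/ ([-back]) → [i]

[yrivibitri]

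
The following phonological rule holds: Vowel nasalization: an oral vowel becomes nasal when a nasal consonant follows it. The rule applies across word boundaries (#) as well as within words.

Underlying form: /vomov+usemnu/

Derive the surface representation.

/o/ before nasal /m/ → [õ]
/e/ before nasal /m/ → [ẽ]

[võmov+usẽmnu]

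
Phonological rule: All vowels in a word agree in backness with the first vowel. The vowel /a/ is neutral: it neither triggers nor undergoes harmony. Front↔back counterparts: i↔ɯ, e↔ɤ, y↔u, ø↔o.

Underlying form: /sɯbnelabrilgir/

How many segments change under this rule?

3

/e/ harmonizes with /ɯ/ ([+back]) → [ɤ]
/i/ harmonizes with /ɯ/ ([+back]) → [ɯ]
/i/ harmonizes with /ɯ/ ([+back]) → [ɯ]
3 segments change.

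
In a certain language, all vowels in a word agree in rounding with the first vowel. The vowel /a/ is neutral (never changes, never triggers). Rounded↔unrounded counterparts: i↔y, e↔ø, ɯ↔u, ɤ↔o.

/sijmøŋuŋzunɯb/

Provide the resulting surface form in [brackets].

/ø/ harmonizes with /i/ ([-round]) → [e]
/u/ harmonizes with /i/ ([-round]) → [ɯ]
/u/ harmonizes with /i/ ([-round]) → [ɯ]

[sijmeŋɯŋzɯnɯb]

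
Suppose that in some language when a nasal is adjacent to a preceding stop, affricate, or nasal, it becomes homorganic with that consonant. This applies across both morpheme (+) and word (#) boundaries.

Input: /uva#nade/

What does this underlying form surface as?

no segment meets the rule's conditions; no change.

[uva#nade]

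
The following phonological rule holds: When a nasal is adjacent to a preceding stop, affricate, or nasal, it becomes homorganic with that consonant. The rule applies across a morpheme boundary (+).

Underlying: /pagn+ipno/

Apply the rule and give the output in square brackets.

/n/ after /g/ (velar) → [ŋ]
/n/ after /p/ (labial) → [m]

[pagŋ+ipmo]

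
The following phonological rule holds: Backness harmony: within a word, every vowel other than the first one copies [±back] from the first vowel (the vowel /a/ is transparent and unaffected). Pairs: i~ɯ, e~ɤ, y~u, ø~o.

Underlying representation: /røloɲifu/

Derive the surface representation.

[røløɲify]

/o/ harmonizes with /ø/ ([-back]) → [ø]
/u/ harmonizes with /ø/ ([-back]) → [y]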